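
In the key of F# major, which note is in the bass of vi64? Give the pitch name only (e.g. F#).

A#

vi in F# major has root D#; the chord is D#-F#-A#.
The figure 64 means second inversion — the fifth is in the bass.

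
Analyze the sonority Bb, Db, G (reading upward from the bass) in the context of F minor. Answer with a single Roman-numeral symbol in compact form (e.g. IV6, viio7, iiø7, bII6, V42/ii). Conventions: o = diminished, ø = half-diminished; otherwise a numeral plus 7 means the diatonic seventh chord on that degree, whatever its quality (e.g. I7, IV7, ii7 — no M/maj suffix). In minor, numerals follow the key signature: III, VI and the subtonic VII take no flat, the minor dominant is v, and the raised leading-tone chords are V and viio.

iio6

Stacked in thirds the chord is G-Bb-Db: a diminished triad on G.
G is scale degree 2 in F minor, and a diminished triad on that degree is written iio.
With Bb in the bass the chord is in first inversion, so the figured bass is 6.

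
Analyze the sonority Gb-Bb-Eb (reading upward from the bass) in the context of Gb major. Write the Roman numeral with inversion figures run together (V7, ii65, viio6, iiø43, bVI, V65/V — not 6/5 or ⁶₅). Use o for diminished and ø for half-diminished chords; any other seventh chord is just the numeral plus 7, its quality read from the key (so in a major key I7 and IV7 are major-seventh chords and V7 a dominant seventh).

vi6

Stacked in thirds the chord is Eb-Gb-Bb: a minor triad on Eb.
In Gb major, Eb is the submediant; the diatonic minor triad there is vi.
With Gb in the bass the chord is in first inversion, so the figured bass is 6.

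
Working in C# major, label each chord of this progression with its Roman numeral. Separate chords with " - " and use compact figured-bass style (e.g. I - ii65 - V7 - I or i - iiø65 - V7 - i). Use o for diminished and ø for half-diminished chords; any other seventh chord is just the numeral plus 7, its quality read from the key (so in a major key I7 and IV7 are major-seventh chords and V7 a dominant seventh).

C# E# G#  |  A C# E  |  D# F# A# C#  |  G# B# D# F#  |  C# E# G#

I - bVI - ii7 - V7 - I

C#-E#-G#: major triad on C# = scale degree 1 → I.
A-C#-E is non-diatonic — bVI, a mixture chord from C# minor.
D#-F#-A#-C# has root D#, degree 2 in C# major, so ii7.
G#-B#-D#-F#: dominant seventh chord on G# = scale degree 5 → V7.
C#-E#-G#: root C# is the tonic; major triad there is I.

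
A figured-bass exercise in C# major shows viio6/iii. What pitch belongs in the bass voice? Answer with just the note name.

F##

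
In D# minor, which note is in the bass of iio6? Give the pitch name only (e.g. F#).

iio in D# minor has root E#; the chord is E#-G#-B.
The figure 6 means first inversion — the third is in the bass.

G#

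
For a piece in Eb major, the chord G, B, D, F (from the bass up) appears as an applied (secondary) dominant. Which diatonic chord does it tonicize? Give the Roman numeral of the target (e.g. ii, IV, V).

The chord is a dominant seventh chord on G.
A dominant resolves down a perfect fifth: G → C. In Eb major, C is scale degree 6, i.e. vi.

vi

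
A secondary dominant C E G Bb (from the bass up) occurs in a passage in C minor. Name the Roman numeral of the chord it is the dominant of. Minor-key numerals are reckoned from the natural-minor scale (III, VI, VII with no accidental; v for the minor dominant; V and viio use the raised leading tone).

The chord is a dominant seventh chord on C.
A dominant resolves down a perfect fifth: C → F. In C minor, F is scale degree 4, i.e. iv.

iv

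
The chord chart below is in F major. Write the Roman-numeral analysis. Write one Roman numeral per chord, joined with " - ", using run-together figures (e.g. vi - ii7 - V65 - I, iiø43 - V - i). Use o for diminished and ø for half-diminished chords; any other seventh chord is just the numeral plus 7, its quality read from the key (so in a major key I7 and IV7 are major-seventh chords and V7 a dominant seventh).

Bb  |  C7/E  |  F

IV - V65 - I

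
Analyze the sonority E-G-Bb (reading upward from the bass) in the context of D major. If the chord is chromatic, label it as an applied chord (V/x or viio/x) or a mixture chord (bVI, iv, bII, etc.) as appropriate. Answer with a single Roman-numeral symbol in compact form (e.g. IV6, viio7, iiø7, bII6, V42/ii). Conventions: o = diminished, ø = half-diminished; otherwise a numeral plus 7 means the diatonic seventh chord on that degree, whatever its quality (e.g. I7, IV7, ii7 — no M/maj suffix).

The pitches E-G-Bb form a diminished triad rooted on E.
E is the second degree of D major. This is the diminished supertonic triad, borrowed from the parallel minor.

iio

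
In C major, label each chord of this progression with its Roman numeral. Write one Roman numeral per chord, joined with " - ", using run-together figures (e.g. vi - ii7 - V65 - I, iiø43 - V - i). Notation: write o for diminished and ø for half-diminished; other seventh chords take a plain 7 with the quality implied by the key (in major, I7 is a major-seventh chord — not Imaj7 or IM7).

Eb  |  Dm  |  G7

bIII - ii - V7

Eb: major triad on Eb — chromatic; bIII (borrowed from the parallel minor).
Dm has root D, degree 2 in C major, so ii.
G7 has root G, degree 5 in C major, so V7.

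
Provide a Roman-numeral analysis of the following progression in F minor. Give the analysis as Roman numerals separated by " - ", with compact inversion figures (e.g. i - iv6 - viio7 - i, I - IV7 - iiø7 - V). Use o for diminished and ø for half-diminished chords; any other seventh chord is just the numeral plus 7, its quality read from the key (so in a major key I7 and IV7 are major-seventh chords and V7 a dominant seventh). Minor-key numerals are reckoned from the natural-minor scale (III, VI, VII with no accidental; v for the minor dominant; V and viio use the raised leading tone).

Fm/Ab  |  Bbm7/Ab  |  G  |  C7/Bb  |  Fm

i6 - iv42 - V/V - V42 - i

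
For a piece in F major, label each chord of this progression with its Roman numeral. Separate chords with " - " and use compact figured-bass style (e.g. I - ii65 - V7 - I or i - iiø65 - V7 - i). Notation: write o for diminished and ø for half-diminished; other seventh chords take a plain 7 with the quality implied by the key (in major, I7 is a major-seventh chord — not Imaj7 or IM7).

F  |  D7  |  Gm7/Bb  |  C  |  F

I - V7/ii - ii65 - V - I

F: major triad on F = scale degree 1 → I.
D7: a dominant seventh chord on D, the applied dominant of ii → V7/ii.
Gm7/Bb: minor seventh chord on G = scale degree 2 → ii65.
C: major triad on C = scale degree 5 → V.
F has root F, degree 1 in F major, so I.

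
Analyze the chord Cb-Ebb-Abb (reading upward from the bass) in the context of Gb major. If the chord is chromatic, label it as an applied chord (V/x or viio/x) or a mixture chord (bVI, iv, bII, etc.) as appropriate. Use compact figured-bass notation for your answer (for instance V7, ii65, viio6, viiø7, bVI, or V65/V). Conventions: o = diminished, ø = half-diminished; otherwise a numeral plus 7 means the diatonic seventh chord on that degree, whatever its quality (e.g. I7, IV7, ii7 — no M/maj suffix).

bII6

Stacked in thirds the chord is Abb-Cb-Ebb: a major triad on Abb.
Abb is the lowered second degree of Gb major (diatonic 2 would be Ab). This is the Neapolitan sixth — a major triad on the lowered second degree, here in its customary first inversion.
With Cb in the bass the chord is in first inversion, so the figured bass is 6.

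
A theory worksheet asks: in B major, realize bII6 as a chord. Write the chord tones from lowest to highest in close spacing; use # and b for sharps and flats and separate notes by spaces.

E G C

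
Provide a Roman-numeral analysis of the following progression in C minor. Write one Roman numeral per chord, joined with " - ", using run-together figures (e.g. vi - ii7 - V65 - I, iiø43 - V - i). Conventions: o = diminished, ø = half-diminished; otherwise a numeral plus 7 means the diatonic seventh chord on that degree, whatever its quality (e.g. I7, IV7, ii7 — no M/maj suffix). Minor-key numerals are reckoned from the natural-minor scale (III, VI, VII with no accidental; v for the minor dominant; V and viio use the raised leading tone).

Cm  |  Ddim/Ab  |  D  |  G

i - iio64 - V/V - V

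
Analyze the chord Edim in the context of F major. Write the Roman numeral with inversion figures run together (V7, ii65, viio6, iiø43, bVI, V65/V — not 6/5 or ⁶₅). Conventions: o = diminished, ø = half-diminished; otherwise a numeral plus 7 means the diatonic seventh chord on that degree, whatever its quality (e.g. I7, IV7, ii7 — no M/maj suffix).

viio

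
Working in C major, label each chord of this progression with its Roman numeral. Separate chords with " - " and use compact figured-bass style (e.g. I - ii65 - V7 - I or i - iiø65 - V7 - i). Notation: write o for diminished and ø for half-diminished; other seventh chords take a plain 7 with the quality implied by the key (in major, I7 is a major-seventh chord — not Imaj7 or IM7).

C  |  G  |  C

I - V - I

C: major triad on C = scale degree 1 → I.
G: major triad on G = scale degree 5 → V.
C has root C, degree 1 in C major, so I.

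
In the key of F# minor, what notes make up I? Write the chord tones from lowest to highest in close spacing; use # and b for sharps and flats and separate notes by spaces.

Scale degree 1 in F# minor is F#; here the chord built on it is altered to a major triad. I is the major tonic (Picardy third), borrowed from the parallel major.
So the chord is F#-A#-C#.

F# A# C#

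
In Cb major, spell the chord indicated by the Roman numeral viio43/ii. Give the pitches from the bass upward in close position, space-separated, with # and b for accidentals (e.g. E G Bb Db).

Gb Bbb C Eb

viio43/ii is a secondary leading-tone chord. The target ii is Db in Cb major; the applied chord is rooted a semitone below, on C.
Building a fully diminished seventh chord on C gives C-Eb-Gb-Bbb.
With the 43 figure the chord is in second inversion; from the bass Gb upward in close position it reads Gb-Bbb-C-Eb.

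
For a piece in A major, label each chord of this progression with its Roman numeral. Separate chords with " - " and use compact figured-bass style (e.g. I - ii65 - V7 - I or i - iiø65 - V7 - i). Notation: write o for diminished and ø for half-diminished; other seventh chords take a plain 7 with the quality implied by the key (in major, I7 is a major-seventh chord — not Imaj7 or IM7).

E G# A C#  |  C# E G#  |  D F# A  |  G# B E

E-G#-A-C# has root A, degree 1 in A major, so I43.
C#-E-G# has root C#, degree 3 in A major, so iii.
D-F#-A: root D is the subdominant; major triad there is IV.
G#-B-E: major triad on E = scale degree 5 → V6.

I43 - iii - IV - V6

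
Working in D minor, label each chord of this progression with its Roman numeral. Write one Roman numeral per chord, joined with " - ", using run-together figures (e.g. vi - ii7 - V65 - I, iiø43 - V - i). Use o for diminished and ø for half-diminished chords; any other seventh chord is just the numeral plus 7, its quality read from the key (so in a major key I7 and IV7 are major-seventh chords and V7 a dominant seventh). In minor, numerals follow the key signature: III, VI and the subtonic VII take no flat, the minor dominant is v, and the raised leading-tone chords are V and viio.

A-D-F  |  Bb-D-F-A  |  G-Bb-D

A-D-F: minor triad on D = scale degree 1 → i64.
Bb-D-F-A has root Bb, degree 6 in D minor, so VI7.
G-Bb-D has root G, degree 4 in D minor, so iv.

i64 - VI7 - iv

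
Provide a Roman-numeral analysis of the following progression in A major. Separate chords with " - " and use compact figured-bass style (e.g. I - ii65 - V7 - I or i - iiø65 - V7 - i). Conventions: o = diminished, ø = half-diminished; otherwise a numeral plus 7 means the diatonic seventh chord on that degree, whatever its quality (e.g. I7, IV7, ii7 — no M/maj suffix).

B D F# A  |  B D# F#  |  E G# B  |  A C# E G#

B-D-F#-A: root B is the supertonic; minor seventh chord there is ii7.
B-D#-F#: a major triad on B, the applied dominant of V → V/V.
E-G#-B has root E, degree 5 in A major, so V.
A-C#-E-G#: major seventh chord on A = scale degree 1 → I7.

ii7 - V/V - V - I7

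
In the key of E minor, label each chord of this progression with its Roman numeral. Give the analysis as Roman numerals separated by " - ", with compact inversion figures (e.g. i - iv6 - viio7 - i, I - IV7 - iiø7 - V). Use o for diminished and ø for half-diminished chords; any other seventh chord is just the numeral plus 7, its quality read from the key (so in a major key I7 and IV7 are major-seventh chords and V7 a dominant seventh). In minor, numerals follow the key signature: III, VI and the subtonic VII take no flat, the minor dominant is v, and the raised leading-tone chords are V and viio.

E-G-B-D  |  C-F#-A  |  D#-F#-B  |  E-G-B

E-G-B-D has root E, degree 1 in E minor, so i7.
C-F#-A has root F#, degree 2 in E minor, so iio64.
D#-F#-B: root B is the dominant; major triad there is V6.
E-G-B has root E, degree 1 in E minor, so i.

i7 - iio64 - V6 - i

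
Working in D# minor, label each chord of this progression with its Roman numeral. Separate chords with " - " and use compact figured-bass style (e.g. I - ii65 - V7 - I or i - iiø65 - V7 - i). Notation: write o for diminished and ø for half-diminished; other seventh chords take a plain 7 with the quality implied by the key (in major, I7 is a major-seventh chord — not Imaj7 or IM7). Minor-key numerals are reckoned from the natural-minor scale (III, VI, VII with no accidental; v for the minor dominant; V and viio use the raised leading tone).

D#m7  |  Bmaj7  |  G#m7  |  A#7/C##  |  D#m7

i7 - VI7 - iv7 - V65 - i7

D#m7 has root D#, degree 1 in D# minor, so i7.
Bmaj7: root B is the submediant; major seventh chord there is VI7.
G#m7: minor seventh chord on G# = scale degree 4 → iv7.
A#7/C##: dominant seventh chord on A# = scale degree 5 → V65.
D#m7: minor seventh chord on D# = scale degree 1 → i7.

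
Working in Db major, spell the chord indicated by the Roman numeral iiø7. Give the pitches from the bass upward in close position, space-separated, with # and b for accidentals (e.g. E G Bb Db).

Eb Gb Bbb Db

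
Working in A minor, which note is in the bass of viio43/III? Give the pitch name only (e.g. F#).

The applied chord viio43/III is rooted on B: B-D-F-Ab.
The figure 43 means second inversion — the fifth is in the bass.

F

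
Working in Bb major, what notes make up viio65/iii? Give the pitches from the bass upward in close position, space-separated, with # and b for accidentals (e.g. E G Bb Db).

The slash marks an applied leading-tone chord: viio of iii. In Bb major, iii is D, so the leading tone to it is C#, a half step below.
Building a fully diminished seventh chord on C# gives C#-E-G-Bb.
With the 65 figure the chord is in first inversion; from the bass E upward in close position it reads E-G-Bb-C#.

E G Bb C#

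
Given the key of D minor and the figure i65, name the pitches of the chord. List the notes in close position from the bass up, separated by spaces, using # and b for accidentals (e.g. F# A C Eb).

F A C D

The numeral's case and figure indicate a minor seventh chord. In D minor its root, the first degree, is D.
That chord is spelled D-F-A-C.
The figured bass 65 indicates first inversion, placing the third (F) in the bass: F-A-C-D.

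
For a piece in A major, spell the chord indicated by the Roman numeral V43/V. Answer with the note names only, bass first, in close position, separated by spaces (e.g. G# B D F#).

V43/V is a secondary dominant — the dominant seventh of V. V in A major is E, so the applied chord's root is B, a perfect fifth above.
Building a dominant seventh chord on B gives B-D#-F#-A.
The figured bass 43 indicates second inversion, placing the fifth (F#) in the bass: F#-A-B-D#.

F# A B D#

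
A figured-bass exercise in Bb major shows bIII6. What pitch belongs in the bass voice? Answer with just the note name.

F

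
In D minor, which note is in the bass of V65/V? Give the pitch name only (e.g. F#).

The applied chord V65/V is rooted on E: E-G#-B-D.
The figure 65 means first inversion — the third is in the bass.

G#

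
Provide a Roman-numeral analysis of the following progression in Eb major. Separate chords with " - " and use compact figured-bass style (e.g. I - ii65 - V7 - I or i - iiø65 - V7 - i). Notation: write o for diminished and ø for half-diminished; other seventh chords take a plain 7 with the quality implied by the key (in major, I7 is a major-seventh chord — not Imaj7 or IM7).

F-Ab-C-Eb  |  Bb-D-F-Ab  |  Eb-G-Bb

F-Ab-C-Eb has root F, degree 2 in Eb major, so ii7.
Bb-D-F-Ab: dominant seventh chord on Bb = scale degree 5 → V7.
Eb-G-Bb: major triad on Eb = scale degree 1 → I.

ii7 - V7 - I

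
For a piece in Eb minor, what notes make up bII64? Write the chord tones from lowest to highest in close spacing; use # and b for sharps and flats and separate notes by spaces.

Cb Fb Ab

Scale degree 2 in Eb minor is F; lowering it a half step gives Fb. bII64 is the Neapolitan chord — a major triad on the lowered second degree.
So the chord is Fb-Ab-Cb, a major triad.
The figured bass 64 indicates second inversion, placing the fifth (Cb) in the bass: Cb-Fb-Ab.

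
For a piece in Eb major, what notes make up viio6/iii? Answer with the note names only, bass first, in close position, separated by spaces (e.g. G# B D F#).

A C F#

The slash marks an applied leading-tone chord: viio of iii. In Eb major, iii is G, so the leading tone to it is F#, a half step below.
Building a diminished triad on F# gives F#-A-C.
The figured bass 6 indicates first inversion, placing the third (A) in the bass: A-C-F#.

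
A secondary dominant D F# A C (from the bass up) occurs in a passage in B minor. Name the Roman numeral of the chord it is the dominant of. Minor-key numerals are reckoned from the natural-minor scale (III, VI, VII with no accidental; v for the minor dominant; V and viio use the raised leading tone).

VI

The chord is a dominant seventh chord on D.
A dominant resolves down a perfect fifth: D → G. In B minor, G is scale degree 6, i.e. VI.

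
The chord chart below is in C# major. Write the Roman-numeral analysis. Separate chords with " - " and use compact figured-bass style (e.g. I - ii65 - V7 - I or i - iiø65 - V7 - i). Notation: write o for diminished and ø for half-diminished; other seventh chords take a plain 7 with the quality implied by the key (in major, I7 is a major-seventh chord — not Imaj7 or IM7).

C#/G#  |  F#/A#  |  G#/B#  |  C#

C#/G#: root C# is the tonic; major triad there is I64.
F#/A#: root F# is the subdominant; major triad there is IV6.
G#/B#: root G# is the dominant; major triad there is V6.
C# has root C#, degree 1 in C# major, so I.

I64 - IV6 - V6 - I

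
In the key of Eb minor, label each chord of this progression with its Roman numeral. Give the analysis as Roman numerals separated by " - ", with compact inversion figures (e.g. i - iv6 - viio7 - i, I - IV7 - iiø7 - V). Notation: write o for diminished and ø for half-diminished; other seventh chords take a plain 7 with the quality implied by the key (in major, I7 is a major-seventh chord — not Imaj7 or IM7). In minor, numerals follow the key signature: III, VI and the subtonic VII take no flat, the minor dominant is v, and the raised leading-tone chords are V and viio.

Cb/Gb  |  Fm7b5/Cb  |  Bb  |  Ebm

Cb/Gb: root Cb is the submediant; major triad there is VI64.
Fm7b5/Cb has root F, degree 2 in Eb minor, so iiø43.
Bb has root Bb, degree 5 in Eb minor, so V.
Ebm has root Eb, degree 1 in Eb minor, so i.

VI64 - iiø43 - V - i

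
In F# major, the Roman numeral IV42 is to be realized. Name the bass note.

IV in F# major has root B; the chord is B-D#-F#-A#.
The figure 42 means third inversion — the seventh is in the bass.

A#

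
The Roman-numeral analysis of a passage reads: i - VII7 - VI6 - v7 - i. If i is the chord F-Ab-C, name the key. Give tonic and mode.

The anchor chord is a minor triad on F, labeled i.
If F is scale degree 1 and the mode makes that degree carry a minor triad, the tonic is F and the mode is minor.

F minor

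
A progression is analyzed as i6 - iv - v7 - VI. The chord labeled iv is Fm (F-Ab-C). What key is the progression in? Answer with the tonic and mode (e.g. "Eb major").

The chord Fm is a minor triad rooted on F; its label is iv.
Counting down 3 scale steps from F places the tonic on C; a minor triad on degree 4 is diatonic only in minor.

C minor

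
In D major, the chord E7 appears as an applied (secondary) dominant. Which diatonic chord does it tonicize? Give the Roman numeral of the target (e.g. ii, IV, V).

V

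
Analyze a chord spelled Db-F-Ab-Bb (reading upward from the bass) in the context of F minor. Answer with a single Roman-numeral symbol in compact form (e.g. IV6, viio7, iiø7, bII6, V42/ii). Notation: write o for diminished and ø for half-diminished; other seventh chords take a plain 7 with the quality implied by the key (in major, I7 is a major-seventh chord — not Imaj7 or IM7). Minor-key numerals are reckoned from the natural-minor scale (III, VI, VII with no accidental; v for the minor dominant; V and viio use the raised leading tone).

The pitches Bb-Db-F-Ab form a minor seventh chord rooted on Bb.
In F minor, Bb is the subdominant; the diatonic minor seventh chord there is iv7.
With Db in the bass the chord is in first inversion, so the figured bass is 65.

iv65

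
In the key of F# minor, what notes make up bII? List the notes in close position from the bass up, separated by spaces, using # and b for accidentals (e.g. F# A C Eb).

bII is the Neapolitan chord — a major triad on the lowered second degree. In F# minor that root is G.
So the chord is G-B-D, a major triad.

G B D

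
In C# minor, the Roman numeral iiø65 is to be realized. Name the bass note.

iiø in C# minor has root D#; the chord is D#-F#-A-C#.
The figure 65 means first inversion — the third is in the bass.

F#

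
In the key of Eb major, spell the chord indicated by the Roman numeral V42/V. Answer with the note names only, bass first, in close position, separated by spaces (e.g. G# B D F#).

The slash means an applied dominant: we want the dominant of V. In Eb major, V is Bb major, and its dominant is built on F.
Building a dominant seventh chord on F gives F-A-C-Eb.
The figured bass 42 indicates third inversion, placing the seventh (Eb) in the bass: Eb-F-A-C.

Eb F A C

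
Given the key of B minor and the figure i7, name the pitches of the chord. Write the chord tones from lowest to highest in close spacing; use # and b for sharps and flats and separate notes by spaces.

B D F# A

The numeral's case and figure indicate a minor seventh chord. In B minor its root, the tonic, is B.
Stacking thirds from B gives B-D-F#-A.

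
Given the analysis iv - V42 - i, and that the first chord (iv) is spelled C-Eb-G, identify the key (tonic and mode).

G minor

The chord Cm is a minor triad rooted on C; its label is iv.
Counting down 3 scale steps from C places the tonic on G; a minor triad on degree 4 is diatonic only in minor.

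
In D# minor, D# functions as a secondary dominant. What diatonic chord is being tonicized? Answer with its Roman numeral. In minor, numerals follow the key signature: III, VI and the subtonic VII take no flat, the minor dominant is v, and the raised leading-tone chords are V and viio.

The chord is a major triad on D#.
A dominant resolves down a perfect fifth: D# → G#. In D# minor, G# is scale degree 4, i.e. iv.

iv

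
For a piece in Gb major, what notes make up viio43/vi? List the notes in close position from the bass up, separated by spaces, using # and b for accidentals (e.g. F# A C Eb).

The slash marks an applied leading-tone chord: viio of vi. In Gb major, vi is Eb, so the leading tone to it is D, a half step below.
Building a fully diminished seventh chord on D gives D-F-Ab-Cb.
The figured bass 43 indicates second inversion, placing the fifth (Ab) in the bass: Ab-Cb-D-F.

Ab Cb D F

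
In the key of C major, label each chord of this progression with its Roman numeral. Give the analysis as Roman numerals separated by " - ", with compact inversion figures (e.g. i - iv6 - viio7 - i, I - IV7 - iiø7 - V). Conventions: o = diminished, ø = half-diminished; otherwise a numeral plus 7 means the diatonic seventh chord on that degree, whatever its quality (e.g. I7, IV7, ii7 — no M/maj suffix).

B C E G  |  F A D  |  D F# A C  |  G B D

I42 - ii6 - V7/V - V

B-C-E-G: major seventh chord on C = scale degree 1 → I42.
F-A-D: root D is the supertonic; minor triad there is ii6.
D-F#-A-C is the secondary dominant of V (dominant seventh chord on D): V7/V.
G-B-D has root G, degree 5 in C major, so V.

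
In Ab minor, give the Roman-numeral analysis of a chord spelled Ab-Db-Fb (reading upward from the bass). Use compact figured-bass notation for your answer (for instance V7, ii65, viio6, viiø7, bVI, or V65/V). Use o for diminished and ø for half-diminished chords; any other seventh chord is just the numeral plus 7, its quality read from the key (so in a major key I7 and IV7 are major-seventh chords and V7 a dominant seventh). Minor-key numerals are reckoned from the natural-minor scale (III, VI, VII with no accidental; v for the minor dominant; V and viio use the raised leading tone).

iv64

The pitches Db-Fb-Ab form a minor triad rooted on Db.
In Ab minor, Db is the subdominant; the diatonic minor triad there is iv.
With Ab in the bass the chord is in second inversion, so the figured bass is 64.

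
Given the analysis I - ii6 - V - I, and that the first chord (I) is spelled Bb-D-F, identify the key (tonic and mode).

Bb major

The chord Bb is a major triad rooted on Bb; its label is I.
If Bb is scale degree 1 and the mode makes that degree carry a major triad, the tonic is Bb and the mode is major.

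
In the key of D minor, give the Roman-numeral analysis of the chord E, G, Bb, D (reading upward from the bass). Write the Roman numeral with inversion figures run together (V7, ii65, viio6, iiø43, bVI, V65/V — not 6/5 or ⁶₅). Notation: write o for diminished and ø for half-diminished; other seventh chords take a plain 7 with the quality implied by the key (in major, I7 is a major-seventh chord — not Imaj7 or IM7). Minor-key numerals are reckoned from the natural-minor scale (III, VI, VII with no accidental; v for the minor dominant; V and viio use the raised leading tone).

The pitches E-G-Bb-D form a half-diminished seventh chord rooted on E.
E is scale degree 2 in D minor, and a half-diminished seventh chord on that degree is written iiø7.

iiø7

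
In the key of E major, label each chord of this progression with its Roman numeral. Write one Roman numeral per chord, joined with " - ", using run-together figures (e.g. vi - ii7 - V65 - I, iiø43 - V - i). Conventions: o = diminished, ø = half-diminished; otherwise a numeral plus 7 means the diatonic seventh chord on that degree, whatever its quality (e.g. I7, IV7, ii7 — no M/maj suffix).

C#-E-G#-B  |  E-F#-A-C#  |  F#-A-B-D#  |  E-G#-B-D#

vi7 - ii42 - V43 - I7

C#-E-G#-B has root C#, degree 6 in E major, so vi7.
E-F#-A-C# has root F#, degree 2 in E major, so ii42.
F#-A-B-D#: root B is the dominant; dominant seventh chord there is V43.
E-G#-B-D#: root E is the tonic; major seventh chord there is I7.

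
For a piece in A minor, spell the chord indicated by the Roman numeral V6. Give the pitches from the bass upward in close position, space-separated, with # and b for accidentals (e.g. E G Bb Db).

G# B E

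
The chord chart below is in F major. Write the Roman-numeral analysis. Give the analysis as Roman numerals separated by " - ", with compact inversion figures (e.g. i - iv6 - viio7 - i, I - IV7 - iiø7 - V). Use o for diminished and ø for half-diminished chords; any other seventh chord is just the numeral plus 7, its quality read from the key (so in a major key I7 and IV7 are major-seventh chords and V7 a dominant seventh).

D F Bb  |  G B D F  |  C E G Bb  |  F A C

D-F-Bb has root Bb, degree 4 in F major, so IV6.
G-B-D-F: a dominant seventh chord on G, the applied dominant of V → V7/V.
C-E-G-Bb has root C, degree 5 in F major, so V7.
F-A-C: major triad on F = scale degree 1 → I.

IV6 - V7/V - V7 - I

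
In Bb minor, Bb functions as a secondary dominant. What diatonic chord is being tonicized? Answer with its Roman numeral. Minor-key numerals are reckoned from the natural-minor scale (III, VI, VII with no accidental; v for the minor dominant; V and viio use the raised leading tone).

iv

The chord is a major triad on Bb.
A dominant resolves down a perfect fifth: Bb → Eb. In Bb minor, Eb is scale degree 4, i.e. iv.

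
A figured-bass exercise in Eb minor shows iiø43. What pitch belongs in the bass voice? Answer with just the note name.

iiø in Eb minor has root F; the chord is F-Ab-Cb-Eb.
The figure 43 means second inversion — the fifth is in the bass.

Cb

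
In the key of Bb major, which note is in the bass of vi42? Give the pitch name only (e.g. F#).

F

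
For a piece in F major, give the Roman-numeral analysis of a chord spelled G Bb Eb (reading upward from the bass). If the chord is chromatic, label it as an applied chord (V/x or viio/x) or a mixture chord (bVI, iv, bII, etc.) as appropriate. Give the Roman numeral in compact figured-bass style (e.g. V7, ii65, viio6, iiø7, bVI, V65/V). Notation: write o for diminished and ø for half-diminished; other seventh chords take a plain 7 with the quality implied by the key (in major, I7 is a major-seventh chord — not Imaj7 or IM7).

bVII6

The pitches Eb-G-Bb form a major triad rooted on Eb.
Eb is the lowered seventh degree of F major (diatonic 7 would be E). This is a major triad on the lowered seventh degree (the subtonic), borrowed from the parallel minor.
With G in the bass the chord is in first inversion, so the figured bass is 6.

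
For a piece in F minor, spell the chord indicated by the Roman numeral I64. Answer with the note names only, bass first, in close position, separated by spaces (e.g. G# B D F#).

C F A

Scale degree 1 in F minor is F; here the chord built on it is altered to a major triad. I64 is the major tonic (Picardy third), borrowed from the parallel major.
So the chord is F-A-C.
The figured bass 64 indicates second inversion, placing the fifth (C) in the bass: C-F-A.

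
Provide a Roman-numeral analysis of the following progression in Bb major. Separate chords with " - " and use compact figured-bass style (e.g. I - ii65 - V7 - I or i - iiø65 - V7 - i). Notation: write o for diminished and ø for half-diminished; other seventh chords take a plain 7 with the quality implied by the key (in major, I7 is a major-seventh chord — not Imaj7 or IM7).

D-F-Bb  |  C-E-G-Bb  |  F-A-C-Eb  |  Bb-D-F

I6 - V7/V - V7 - I

D-F-Bb has root Bb, degree 1 in Bb major, so I6.
C-E-G-Bb: a dominant seventh chord on C, the applied dominant of V → V7/V.
F-A-C-Eb has root F, degree 5 in Bb major, so V7.
Bb-D-F has root Bb, degree 1 in Bb major, so I.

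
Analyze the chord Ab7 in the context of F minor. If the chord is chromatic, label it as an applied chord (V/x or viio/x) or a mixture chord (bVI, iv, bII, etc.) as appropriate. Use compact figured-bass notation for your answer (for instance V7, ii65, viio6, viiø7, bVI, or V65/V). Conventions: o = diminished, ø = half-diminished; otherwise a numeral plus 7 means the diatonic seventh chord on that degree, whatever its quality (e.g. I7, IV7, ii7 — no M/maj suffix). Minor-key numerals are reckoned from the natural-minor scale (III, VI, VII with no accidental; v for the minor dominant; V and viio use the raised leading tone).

V7/VI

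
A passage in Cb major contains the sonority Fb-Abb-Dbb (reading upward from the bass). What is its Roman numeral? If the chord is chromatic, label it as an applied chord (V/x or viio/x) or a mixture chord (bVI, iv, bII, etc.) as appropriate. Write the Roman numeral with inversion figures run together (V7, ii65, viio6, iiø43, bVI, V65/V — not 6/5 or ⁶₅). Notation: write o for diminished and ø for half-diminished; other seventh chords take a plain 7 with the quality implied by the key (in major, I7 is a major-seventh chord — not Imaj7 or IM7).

bII6

Stacked in thirds the chord is Dbb-Fb-Abb: a major triad on Dbb.
Dbb is the lowered second degree of Cb major (diatonic 2 would be Db). This is the Neapolitan sixth — a major triad on the lowered second degree, here in its customary first inversion.
With Fb in the bass the chord is in first inversion, so the figured bass is 6.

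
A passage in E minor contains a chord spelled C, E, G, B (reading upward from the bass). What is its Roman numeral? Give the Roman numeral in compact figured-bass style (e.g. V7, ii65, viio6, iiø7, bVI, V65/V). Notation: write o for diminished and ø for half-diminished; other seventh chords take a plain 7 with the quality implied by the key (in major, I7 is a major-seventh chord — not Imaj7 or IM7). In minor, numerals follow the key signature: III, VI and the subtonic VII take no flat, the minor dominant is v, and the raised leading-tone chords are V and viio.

VI7

The pitches C-E-G-B form a major seventh chord rooted on C.
C is scale degree 6 in E minor, and a major seventh chord on that degree is written VI7.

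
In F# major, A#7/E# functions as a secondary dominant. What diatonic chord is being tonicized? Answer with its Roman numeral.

The chord is a dominant seventh chord on A#.
A dominant resolves down a perfect fifth: A# → D#. In F# major, D# is scale degree 6, i.e. vi.

vi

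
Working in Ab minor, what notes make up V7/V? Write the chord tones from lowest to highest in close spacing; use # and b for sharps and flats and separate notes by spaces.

Bb D F Ab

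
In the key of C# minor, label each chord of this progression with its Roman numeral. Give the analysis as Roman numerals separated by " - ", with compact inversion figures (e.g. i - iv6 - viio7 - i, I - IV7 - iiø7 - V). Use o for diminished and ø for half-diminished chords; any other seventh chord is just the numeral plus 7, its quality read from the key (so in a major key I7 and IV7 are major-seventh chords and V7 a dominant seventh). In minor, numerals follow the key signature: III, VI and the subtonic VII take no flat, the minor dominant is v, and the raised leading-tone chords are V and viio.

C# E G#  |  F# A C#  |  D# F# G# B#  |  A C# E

C#-E-G#: minor triad on C# = scale degree 1 → i.
F#-A-C#: root F# is the subdominant; minor triad there is iv.
D#-F#-G#-B#: dominant seventh chord on G# = scale degree 5 → V43.
A-C#-E: root A is the submediant; major triad there is VI.

i - iv - V43 - VI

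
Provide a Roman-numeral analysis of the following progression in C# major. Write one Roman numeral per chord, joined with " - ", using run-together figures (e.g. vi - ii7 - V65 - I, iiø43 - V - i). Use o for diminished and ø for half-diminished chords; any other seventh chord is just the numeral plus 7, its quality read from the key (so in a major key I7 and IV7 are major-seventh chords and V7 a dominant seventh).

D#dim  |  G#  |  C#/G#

iio - V - I64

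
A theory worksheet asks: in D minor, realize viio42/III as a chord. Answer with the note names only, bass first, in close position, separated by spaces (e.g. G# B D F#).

Db E G Bb

viio42/III is a secondary leading-tone chord. The target III is F in D minor; the applied chord is rooted a semitone below, on E.
Building a fully diminished seventh chord on E gives E-G-Bb-Db.
The figured bass 42 indicates third inversion, placing the seventh (Db) in the bass: Db-E-G-Bb.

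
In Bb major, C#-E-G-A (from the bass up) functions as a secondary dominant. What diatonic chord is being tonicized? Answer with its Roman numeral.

iii

The chord is a dominant seventh chord on A.
A dominant resolves down a perfect fifth: A → D. In Bb major, D is scale degree 3, i.e. iii.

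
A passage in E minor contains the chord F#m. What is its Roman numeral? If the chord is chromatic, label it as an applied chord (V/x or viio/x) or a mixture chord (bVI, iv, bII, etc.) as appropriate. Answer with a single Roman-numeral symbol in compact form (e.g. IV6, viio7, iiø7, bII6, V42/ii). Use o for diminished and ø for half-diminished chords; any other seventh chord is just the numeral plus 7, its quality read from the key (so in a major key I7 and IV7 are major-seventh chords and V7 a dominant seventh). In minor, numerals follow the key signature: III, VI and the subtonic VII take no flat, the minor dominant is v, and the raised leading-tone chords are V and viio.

ii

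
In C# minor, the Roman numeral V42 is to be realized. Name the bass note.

F#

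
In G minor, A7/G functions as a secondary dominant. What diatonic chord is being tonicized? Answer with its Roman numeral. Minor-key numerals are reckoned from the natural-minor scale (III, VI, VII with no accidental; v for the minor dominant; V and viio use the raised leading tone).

V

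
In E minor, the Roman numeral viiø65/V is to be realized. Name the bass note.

The applied chord viiø65/V is rooted on A#: A#-C#-E-G#.
The figure 65 means first inversion — the third is in the bass.

C#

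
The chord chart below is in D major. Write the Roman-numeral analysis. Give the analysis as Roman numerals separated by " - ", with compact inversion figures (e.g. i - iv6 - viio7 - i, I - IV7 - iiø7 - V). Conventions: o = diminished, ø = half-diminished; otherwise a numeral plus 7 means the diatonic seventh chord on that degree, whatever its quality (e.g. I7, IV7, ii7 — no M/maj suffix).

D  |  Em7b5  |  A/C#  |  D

D: root D is the tonic; major triad there is I.
Em7b5: E with this quality isn't in the key; it's iiø7, borrowed from the parallel minor.
A/C#: root A is the dominant; major triad there is V6.
D: major triad on D = scale degree 1 → I.

I - iiø7 - V6 - I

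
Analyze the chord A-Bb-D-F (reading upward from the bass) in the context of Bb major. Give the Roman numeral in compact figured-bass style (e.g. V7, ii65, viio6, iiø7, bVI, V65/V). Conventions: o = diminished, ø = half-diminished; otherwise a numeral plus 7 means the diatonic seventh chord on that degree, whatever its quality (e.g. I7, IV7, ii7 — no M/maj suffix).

I42

The pitches Bb-D-F-A form a major seventh chord rooted on Bb.
In Bb major, Bb is the tonic; the diatonic major seventh chord there is I7.
With A in the bass the chord is in third inversion, so the figured bass is 42.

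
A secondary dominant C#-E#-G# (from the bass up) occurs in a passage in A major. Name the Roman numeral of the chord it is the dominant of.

vi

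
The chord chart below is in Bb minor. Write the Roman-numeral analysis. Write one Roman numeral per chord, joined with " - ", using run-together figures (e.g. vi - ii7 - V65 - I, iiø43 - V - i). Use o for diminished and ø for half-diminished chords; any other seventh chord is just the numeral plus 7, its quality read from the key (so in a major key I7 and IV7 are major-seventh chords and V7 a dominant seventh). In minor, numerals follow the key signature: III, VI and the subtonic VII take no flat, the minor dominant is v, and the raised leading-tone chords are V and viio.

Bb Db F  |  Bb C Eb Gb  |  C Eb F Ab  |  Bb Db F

Bb-Db-F: minor triad on Bb = scale degree 1 → i.
Bb-C-Eb-Gb has root C, degree 2 in Bb minor, so iiø42.
C-Eb-F-Ab has root F, degree 5 in Bb minor, so v43.
Bb-Db-F has root Bb, degree 1 in Bb minor, so i.

i - iiø42 - v43 - i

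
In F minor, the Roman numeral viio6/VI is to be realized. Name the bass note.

Eb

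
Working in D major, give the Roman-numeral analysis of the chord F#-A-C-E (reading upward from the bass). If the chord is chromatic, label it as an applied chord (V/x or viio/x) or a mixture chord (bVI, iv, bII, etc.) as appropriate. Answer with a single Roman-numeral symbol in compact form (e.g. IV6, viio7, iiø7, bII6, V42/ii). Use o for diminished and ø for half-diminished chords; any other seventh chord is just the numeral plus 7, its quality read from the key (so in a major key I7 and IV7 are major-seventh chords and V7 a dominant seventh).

viiø7/IV

The pitches F#-A-C-E form a half-diminished seventh chord rooted on F#.
F# sits a half step below G (IV in D major); a diminished chord there is the applied leading-tone chord of IV.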